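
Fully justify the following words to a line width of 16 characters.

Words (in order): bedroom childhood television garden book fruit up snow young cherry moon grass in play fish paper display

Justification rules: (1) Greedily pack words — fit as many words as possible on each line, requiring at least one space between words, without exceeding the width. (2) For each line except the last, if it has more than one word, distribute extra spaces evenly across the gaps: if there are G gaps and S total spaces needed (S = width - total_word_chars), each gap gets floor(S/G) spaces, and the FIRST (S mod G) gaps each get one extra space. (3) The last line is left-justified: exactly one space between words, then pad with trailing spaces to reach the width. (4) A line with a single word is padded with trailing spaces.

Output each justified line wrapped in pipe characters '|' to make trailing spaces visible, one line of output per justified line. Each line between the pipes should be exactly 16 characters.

Line 1: ['bedroom'] (min_width=7, slack=9)
Line 2: ['childhood'] (min_width=9, slack=7)
Line 3: ['television'] (min_width=10, slack=6)
Line 4: ['garden', 'book'] (min_width=11, slack=5)
Line 5: ['fruit', 'up', 'snow'] (min_width=13, slack=3)
Line 6: ['young', 'cherry'] (min_width=12, slack=4)
Line 7: ['moon', 'grass', 'in'] (min_width=13, slack=3)
Line 8: ['play', 'fish', 'paper'] (min_width=15, slack=1)
Line 9: ['display'] (min_width=7, slack=9)

Answer: |bedroom         |
|childhood       |
|television      |
|garden      book|
|fruit   up  snow|
|young     cherry|
|moon   grass  in|
|play  fish paper|
|display         |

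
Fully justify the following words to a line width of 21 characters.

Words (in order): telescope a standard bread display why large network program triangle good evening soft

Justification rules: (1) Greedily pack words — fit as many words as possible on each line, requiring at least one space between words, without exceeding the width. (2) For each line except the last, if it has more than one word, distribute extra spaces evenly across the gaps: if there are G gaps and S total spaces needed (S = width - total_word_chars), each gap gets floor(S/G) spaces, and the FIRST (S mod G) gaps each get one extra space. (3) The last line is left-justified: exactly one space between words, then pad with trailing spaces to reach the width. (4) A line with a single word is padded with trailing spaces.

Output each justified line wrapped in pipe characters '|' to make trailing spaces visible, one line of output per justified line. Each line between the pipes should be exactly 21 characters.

Line 1: ['telescope', 'a', 'standard'] (min_width=20, slack=1)
Line 2: ['bread', 'display', 'why'] (min_width=17, slack=4)
Line 3: ['large', 'network', 'program'] (min_width=21, slack=0)
Line 4: ['triangle', 'good', 'evening'] (min_width=21, slack=0)
Line 5: ['soft'] (min_width=4, slack=17)

Answer: |telescope  a standard|
|bread   display   why|
|large network program|
|triangle good evening|
|soft                 |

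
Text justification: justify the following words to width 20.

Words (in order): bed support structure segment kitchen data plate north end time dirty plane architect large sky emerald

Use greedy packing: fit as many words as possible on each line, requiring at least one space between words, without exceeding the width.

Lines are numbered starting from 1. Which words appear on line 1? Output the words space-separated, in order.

Answer: bed support

Derivation:
Line 1: ['bed', 'support'] (min_width=11, slack=9)
Line 2: ['structure', 'segment'] (min_width=17, slack=3)
Line 3: ['kitchen', 'data', 'plate'] (min_width=18, slack=2)
Line 4: ['north', 'end', 'time', 'dirty'] (min_width=20, slack=0)
Line 5: ['plane', 'architect'] (min_width=15, slack=5)
Line 6: ['large', 'sky', 'emerald'] (min_width=17, slack=3)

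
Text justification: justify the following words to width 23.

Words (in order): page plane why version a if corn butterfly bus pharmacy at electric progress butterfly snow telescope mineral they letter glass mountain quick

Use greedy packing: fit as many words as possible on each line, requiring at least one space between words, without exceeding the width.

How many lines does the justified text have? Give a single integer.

Line 1: ['page', 'plane', 'why', 'version'] (min_width=22, slack=1)
Line 2: ['a', 'if', 'corn', 'butterfly', 'bus'] (min_width=23, slack=0)
Line 3: ['pharmacy', 'at', 'electric'] (min_width=20, slack=3)
Line 4: ['progress', 'butterfly', 'snow'] (min_width=23, slack=0)
Line 5: ['telescope', 'mineral', 'they'] (min_width=22, slack=1)
Line 6: ['letter', 'glass', 'mountain'] (min_width=21, slack=2)
Line 7: ['quick'] (min_width=5, slack=18)
Total lines: 7

Answer: 7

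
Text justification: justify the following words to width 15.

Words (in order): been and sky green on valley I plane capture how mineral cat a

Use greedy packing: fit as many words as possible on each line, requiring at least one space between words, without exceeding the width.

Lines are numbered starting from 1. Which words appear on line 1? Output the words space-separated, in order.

Line 1: ['been', 'and', 'sky'] (min_width=12, slack=3)
Line 2: ['green', 'on', 'valley'] (min_width=15, slack=0)
Line 3: ['I', 'plane', 'capture'] (min_width=15, slack=0)
Line 4: ['how', 'mineral', 'cat'] (min_width=15, slack=0)
Line 5: ['a'] (min_width=1, slack=14)

Answer: been and sky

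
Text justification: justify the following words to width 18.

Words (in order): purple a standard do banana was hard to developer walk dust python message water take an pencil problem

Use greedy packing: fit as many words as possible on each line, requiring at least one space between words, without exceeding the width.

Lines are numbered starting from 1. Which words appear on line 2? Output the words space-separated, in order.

Answer: do banana was hard

Derivation:
Line 1: ['purple', 'a', 'standard'] (min_width=17, slack=1)
Line 2: ['do', 'banana', 'was', 'hard'] (min_width=18, slack=0)
Line 3: ['to', 'developer', 'walk'] (min_width=17, slack=1)
Line 4: ['dust', 'python'] (min_width=11, slack=7)
Line 5: ['message', 'water', 'take'] (min_width=18, slack=0)
Line 6: ['an', 'pencil', 'problem'] (min_width=17, slack=1)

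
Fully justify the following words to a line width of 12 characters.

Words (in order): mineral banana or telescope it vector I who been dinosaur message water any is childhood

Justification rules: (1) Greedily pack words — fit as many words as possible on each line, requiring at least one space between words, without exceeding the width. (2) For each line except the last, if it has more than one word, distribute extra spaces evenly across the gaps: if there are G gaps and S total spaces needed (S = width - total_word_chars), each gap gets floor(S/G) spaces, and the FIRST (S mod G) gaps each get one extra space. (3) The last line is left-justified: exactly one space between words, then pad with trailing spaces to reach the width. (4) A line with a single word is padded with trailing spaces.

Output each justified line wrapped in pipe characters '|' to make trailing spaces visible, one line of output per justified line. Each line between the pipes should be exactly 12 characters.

Answer: |mineral     |
|banana    or|
|telescope it|
|vector I who|
|been        |
|dinosaur    |
|message     |
|water any is|
|childhood   |

Derivation:
Line 1: ['mineral'] (min_width=7, slack=5)
Line 2: ['banana', 'or'] (min_width=9, slack=3)
Line 3: ['telescope', 'it'] (min_width=12, slack=0)
Line 4: ['vector', 'I', 'who'] (min_width=12, slack=0)
Line 5: ['been'] (min_width=4, slack=8)
Line 6: ['dinosaur'] (min_width=8, slack=4)
Line 7: ['message'] (min_width=7, slack=5)
Line 8: ['water', 'any', 'is'] (min_width=12, slack=0)
Line 9: ['childhood'] (min_width=9, slack=3)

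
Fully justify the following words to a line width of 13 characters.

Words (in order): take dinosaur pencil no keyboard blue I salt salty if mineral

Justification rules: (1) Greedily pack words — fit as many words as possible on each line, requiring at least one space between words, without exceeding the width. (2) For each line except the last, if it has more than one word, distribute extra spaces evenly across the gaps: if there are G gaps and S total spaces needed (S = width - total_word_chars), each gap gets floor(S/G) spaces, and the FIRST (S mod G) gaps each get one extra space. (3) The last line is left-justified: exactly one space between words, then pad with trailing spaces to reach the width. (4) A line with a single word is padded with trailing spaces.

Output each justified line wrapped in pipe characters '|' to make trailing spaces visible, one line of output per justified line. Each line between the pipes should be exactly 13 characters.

Answer: |take dinosaur|
|pencil     no|
|keyboard blue|
|I  salt salty|
|if mineral   |

Derivation:
Line 1: ['take', 'dinosaur'] (min_width=13, slack=0)
Line 2: ['pencil', 'no'] (min_width=9, slack=4)
Line 3: ['keyboard', 'blue'] (min_width=13, slack=0)
Line 4: ['I', 'salt', 'salty'] (min_width=12, slack=1)
Line 5: ['if', 'mineral'] (min_width=10, slack=3)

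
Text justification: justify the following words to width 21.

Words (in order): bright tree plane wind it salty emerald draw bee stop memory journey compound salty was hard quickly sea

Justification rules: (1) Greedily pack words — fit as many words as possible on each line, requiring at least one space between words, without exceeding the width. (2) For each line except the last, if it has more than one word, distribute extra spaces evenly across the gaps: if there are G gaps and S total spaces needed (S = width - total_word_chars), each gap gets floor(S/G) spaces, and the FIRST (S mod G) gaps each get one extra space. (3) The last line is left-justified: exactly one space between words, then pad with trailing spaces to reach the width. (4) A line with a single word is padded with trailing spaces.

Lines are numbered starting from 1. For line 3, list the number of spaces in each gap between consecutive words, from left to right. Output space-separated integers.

Line 1: ['bright', 'tree', 'plane'] (min_width=17, slack=4)
Line 2: ['wind', 'it', 'salty', 'emerald'] (min_width=21, slack=0)
Line 3: ['draw', 'bee', 'stop', 'memory'] (min_width=20, slack=1)
Line 4: ['journey', 'compound'] (min_width=16, slack=5)
Line 5: ['salty', 'was', 'hard'] (min_width=14, slack=7)
Line 6: ['quickly', 'sea'] (min_width=11, slack=10)

Answer: 2 1 1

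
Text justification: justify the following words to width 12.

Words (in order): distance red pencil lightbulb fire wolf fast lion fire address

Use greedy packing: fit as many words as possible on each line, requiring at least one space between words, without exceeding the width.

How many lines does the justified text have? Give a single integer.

Line 1: ['distance', 'red'] (min_width=12, slack=0)
Line 2: ['pencil'] (min_width=6, slack=6)
Line 3: ['lightbulb'] (min_width=9, slack=3)
Line 4: ['fire', 'wolf'] (min_width=9, slack=3)
Line 5: ['fast', 'lion'] (min_width=9, slack=3)
Line 6: ['fire', 'address'] (min_width=12, slack=0)
Total lines: 6

Answer: 6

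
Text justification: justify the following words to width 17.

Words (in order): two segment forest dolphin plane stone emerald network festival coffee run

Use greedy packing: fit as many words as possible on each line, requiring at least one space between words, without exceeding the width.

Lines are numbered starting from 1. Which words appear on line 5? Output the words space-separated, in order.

Answer: festival coffee

Derivation:
Line 1: ['two', 'segment'] (min_width=11, slack=6)
Line 2: ['forest', 'dolphin'] (min_width=14, slack=3)
Line 3: ['plane', 'stone'] (min_width=11, slack=6)
Line 4: ['emerald', 'network'] (min_width=15, slack=2)
Line 5: ['festival', 'coffee'] (min_width=15, slack=2)
Line 6: ['run'] (min_width=3, slack=14)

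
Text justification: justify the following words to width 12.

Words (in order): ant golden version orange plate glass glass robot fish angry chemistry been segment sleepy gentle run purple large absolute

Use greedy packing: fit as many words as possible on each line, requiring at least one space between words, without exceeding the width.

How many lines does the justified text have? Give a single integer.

Answer: 12

Derivation:
Line 1: ['ant', 'golden'] (min_width=10, slack=2)
Line 2: ['version'] (min_width=7, slack=5)
Line 3: ['orange', 'plate'] (min_width=12, slack=0)
Line 4: ['glass', 'glass'] (min_width=11, slack=1)
Line 5: ['robot', 'fish'] (min_width=10, slack=2)
Line 6: ['angry'] (min_width=5, slack=7)
Line 7: ['chemistry'] (min_width=9, slack=3)
Line 8: ['been', 'segment'] (min_width=12, slack=0)
Line 9: ['sleepy'] (min_width=6, slack=6)
Line 10: ['gentle', 'run'] (min_width=10, slack=2)
Line 11: ['purple', 'large'] (min_width=12, slack=0)
Line 12: ['absolute'] (min_width=8, slack=4)
Total lines: 12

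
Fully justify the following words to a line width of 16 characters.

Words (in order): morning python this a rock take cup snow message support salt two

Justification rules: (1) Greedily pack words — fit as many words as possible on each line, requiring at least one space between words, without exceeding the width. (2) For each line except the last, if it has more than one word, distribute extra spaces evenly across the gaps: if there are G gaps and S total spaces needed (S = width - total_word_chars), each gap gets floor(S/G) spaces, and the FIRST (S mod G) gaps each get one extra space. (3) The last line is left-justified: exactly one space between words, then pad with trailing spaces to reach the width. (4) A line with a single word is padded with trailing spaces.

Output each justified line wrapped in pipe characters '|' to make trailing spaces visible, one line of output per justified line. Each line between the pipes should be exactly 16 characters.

Answer: |morning   python|
|this a rock take|
|cup snow message|
|support salt two|

Derivation:
Line 1: ['morning', 'python'] (min_width=14, slack=2)
Line 2: ['this', 'a', 'rock', 'take'] (min_width=16, slack=0)
Line 3: ['cup', 'snow', 'message'] (min_width=16, slack=0)
Line 4: ['support', 'salt', 'two'] (min_width=16, slack=0)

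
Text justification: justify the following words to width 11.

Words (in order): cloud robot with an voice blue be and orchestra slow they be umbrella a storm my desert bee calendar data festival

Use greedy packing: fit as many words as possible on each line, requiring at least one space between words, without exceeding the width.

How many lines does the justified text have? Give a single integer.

Line 1: ['cloud', 'robot'] (min_width=11, slack=0)
Line 2: ['with', 'an'] (min_width=7, slack=4)
Line 3: ['voice', 'blue'] (min_width=10, slack=1)
Line 4: ['be', 'and'] (min_width=6, slack=5)
Line 5: ['orchestra'] (min_width=9, slack=2)
Line 6: ['slow', 'they'] (min_width=9, slack=2)
Line 7: ['be', 'umbrella'] (min_width=11, slack=0)
Line 8: ['a', 'storm', 'my'] (min_width=10, slack=1)
Line 9: ['desert', 'bee'] (min_width=10, slack=1)
Line 10: ['calendar'] (min_width=8, slack=3)
Line 11: ['data'] (min_width=4, slack=7)
Line 12: ['festival'] (min_width=8, slack=3)
Total lines: 12

Answer: 12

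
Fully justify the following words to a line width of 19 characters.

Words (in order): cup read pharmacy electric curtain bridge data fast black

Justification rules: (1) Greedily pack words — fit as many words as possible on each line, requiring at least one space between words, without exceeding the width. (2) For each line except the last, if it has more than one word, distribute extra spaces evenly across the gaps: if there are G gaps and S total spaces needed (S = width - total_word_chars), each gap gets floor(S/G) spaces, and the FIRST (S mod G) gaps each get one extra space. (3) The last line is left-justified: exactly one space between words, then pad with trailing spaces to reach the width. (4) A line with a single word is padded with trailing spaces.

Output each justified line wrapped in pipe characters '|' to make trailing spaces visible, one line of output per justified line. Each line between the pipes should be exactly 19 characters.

Line 1: ['cup', 'read', 'pharmacy'] (min_width=17, slack=2)
Line 2: ['electric', 'curtain'] (min_width=16, slack=3)
Line 3: ['bridge', 'data', 'fast'] (min_width=16, slack=3)
Line 4: ['black'] (min_width=5, slack=14)

Answer: |cup  read  pharmacy|
|electric    curtain|
|bridge   data  fast|
|black              |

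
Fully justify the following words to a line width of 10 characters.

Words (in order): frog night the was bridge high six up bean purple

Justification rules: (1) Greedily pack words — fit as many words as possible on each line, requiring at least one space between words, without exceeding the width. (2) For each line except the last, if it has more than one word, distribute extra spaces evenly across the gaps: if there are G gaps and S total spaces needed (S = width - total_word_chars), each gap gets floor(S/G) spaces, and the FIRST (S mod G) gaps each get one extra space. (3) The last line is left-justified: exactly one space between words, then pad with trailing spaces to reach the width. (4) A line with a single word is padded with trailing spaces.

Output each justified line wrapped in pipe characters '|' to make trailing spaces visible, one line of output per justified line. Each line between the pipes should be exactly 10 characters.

Answer: |frog night|
|the    was|
|bridge    |
|high   six|
|up    bean|
|purple    |

Derivation:
Line 1: ['frog', 'night'] (min_width=10, slack=0)
Line 2: ['the', 'was'] (min_width=7, slack=3)
Line 3: ['bridge'] (min_width=6, slack=4)
Line 4: ['high', 'six'] (min_width=8, slack=2)
Line 5: ['up', 'bean'] (min_width=7, slack=3)
Line 6: ['purple'] (min_width=6, slack=4)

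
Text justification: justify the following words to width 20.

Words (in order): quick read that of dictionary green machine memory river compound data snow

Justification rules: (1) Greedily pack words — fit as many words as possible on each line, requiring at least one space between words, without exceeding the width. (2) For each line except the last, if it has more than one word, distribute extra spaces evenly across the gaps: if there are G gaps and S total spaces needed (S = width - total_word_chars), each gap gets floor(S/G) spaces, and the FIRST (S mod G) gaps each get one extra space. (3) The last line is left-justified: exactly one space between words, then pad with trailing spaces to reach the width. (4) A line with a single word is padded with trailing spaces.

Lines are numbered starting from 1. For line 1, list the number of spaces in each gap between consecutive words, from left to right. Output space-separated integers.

Answer: 2 2 1

Derivation:
Line 1: ['quick', 'read', 'that', 'of'] (min_width=18, slack=2)
Line 2: ['dictionary', 'green'] (min_width=16, slack=4)
Line 3: ['machine', 'memory', 'river'] (min_width=20, slack=0)
Line 4: ['compound', 'data', 'snow'] (min_width=18, slack=2)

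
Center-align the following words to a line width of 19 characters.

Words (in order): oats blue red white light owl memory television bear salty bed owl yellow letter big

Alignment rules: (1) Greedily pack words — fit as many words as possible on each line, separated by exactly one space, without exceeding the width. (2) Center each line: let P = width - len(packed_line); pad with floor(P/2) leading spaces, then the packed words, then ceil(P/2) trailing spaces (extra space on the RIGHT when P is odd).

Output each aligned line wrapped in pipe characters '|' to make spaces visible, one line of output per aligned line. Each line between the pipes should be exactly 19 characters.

Line 1: ['oats', 'blue', 'red', 'white'] (min_width=19, slack=0)
Line 2: ['light', 'owl', 'memory'] (min_width=16, slack=3)
Line 3: ['television', 'bear'] (min_width=15, slack=4)
Line 4: ['salty', 'bed', 'owl'] (min_width=13, slack=6)
Line 5: ['yellow', 'letter', 'big'] (min_width=17, slack=2)

Answer: |oats blue red white|
| light owl memory  |
|  television bear  |
|   salty bed owl   |
| yellow letter big |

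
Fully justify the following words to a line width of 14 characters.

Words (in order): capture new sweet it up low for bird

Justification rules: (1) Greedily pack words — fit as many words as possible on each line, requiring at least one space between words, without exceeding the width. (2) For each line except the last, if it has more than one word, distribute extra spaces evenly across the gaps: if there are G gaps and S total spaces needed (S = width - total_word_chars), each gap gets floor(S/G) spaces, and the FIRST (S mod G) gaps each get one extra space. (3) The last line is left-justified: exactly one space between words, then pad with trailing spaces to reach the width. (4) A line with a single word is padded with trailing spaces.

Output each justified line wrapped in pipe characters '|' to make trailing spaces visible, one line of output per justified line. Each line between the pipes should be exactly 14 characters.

Answer: |capture    new|
|sweet   it  up|
|low for bird  |

Derivation:
Line 1: ['capture', 'new'] (min_width=11, slack=3)
Line 2: ['sweet', 'it', 'up'] (min_width=11, slack=3)
Line 3: ['low', 'for', 'bird'] (min_width=12, slack=2)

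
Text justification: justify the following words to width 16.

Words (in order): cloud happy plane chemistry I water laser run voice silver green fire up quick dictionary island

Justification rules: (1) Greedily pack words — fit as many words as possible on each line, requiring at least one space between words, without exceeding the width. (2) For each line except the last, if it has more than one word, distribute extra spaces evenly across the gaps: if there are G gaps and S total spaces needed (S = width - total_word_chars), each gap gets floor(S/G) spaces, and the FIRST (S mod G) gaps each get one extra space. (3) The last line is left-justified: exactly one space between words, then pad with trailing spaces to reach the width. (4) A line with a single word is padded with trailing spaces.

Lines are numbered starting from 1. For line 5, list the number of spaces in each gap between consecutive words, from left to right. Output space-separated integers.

Line 1: ['cloud', 'happy'] (min_width=11, slack=5)
Line 2: ['plane', 'chemistry'] (min_width=15, slack=1)
Line 3: ['I', 'water', 'laser'] (min_width=13, slack=3)
Line 4: ['run', 'voice', 'silver'] (min_width=16, slack=0)
Line 5: ['green', 'fire', 'up'] (min_width=13, slack=3)
Line 6: ['quick', 'dictionary'] (min_width=16, slack=0)
Line 7: ['island'] (min_width=6, slack=10)

Answer: 3 2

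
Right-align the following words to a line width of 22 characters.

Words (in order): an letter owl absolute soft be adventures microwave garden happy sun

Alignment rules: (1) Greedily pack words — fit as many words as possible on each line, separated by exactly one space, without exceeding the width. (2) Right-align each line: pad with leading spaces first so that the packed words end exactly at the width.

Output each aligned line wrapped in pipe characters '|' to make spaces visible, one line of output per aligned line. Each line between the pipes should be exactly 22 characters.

Answer: |an letter owl absolute|
|    soft be adventures|
|microwave garden happy|
|                   sun|

Derivation:
Line 1: ['an', 'letter', 'owl', 'absolute'] (min_width=22, slack=0)
Line 2: ['soft', 'be', 'adventures'] (min_width=18, slack=4)
Line 3: ['microwave', 'garden', 'happy'] (min_width=22, slack=0)
Line 4: ['sun'] (min_width=3, slack=19)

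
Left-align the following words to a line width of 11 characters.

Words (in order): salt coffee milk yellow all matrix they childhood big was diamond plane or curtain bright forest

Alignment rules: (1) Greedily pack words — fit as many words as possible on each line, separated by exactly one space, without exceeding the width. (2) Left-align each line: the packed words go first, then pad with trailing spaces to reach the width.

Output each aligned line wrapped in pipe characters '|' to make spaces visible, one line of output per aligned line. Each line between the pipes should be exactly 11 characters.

Line 1: ['salt', 'coffee'] (min_width=11, slack=0)
Line 2: ['milk', 'yellow'] (min_width=11, slack=0)
Line 3: ['all', 'matrix'] (min_width=10, slack=1)
Line 4: ['they'] (min_width=4, slack=7)
Line 5: ['childhood'] (min_width=9, slack=2)
Line 6: ['big', 'was'] (min_width=7, slack=4)
Line 7: ['diamond'] (min_width=7, slack=4)
Line 8: ['plane', 'or'] (min_width=8, slack=3)
Line 9: ['curtain'] (min_width=7, slack=4)
Line 10: ['bright'] (min_width=6, slack=5)
Line 11: ['forest'] (min_width=6, slack=5)

Answer: |salt coffee|
|milk yellow|
|all matrix |
|they       |
|childhood  |
|big was    |
|diamond    |
|plane or   |
|curtain    |
|bright     |
|forest     |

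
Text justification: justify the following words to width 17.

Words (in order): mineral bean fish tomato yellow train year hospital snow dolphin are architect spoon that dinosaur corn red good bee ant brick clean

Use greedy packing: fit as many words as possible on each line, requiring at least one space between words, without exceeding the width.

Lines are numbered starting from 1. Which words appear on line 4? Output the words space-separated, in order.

Answer: hospital snow

Derivation:
Line 1: ['mineral', 'bean', 'fish'] (min_width=17, slack=0)
Line 2: ['tomato', 'yellow'] (min_width=13, slack=4)
Line 3: ['train', 'year'] (min_width=10, slack=7)
Line 4: ['hospital', 'snow'] (min_width=13, slack=4)
Line 5: ['dolphin', 'are'] (min_width=11, slack=6)
Line 6: ['architect', 'spoon'] (min_width=15, slack=2)
Line 7: ['that', 'dinosaur'] (min_width=13, slack=4)
Line 8: ['corn', 'red', 'good', 'bee'] (min_width=17, slack=0)
Line 9: ['ant', 'brick', 'clean'] (min_width=15, slack=2)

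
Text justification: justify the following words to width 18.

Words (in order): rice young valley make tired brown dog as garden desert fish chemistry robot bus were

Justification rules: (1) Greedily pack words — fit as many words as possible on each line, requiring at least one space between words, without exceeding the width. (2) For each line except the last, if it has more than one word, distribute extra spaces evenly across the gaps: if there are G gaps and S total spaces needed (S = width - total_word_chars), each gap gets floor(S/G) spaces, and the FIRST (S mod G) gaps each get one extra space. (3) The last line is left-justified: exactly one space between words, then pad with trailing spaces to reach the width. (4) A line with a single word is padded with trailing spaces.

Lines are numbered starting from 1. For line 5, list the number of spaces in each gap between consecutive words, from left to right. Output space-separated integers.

Answer: 4

Derivation:
Line 1: ['rice', 'young', 'valley'] (min_width=17, slack=1)
Line 2: ['make', 'tired', 'brown'] (min_width=16, slack=2)
Line 3: ['dog', 'as', 'garden'] (min_width=13, slack=5)
Line 4: ['desert', 'fish'] (min_width=11, slack=7)
Line 5: ['chemistry', 'robot'] (min_width=15, slack=3)
Line 6: ['bus', 'were'] (min_width=8, slack=10)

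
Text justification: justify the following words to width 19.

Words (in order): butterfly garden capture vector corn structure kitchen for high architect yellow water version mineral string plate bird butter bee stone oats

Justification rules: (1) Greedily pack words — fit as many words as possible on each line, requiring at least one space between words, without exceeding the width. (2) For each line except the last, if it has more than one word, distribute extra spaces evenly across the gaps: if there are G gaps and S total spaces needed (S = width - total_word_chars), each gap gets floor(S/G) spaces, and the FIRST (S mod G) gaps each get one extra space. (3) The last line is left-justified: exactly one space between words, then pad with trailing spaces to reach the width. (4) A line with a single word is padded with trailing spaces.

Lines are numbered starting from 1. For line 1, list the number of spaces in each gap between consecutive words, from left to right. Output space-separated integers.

Line 1: ['butterfly', 'garden'] (min_width=16, slack=3)
Line 2: ['capture', 'vector', 'corn'] (min_width=19, slack=0)
Line 3: ['structure', 'kitchen'] (min_width=17, slack=2)
Line 4: ['for', 'high', 'architect'] (min_width=18, slack=1)
Line 5: ['yellow', 'water'] (min_width=12, slack=7)
Line 6: ['version', 'mineral'] (min_width=15, slack=4)
Line 7: ['string', 'plate', 'bird'] (min_width=17, slack=2)
Line 8: ['butter', 'bee', 'stone'] (min_width=16, slack=3)
Line 9: ['oats'] (min_width=4, slack=15)

Answer: 4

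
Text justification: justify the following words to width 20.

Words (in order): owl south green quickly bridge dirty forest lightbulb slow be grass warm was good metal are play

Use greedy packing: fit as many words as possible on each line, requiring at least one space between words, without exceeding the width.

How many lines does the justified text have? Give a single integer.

Answer: 6

Derivation:
Line 1: ['owl', 'south', 'green'] (min_width=15, slack=5)
Line 2: ['quickly', 'bridge', 'dirty'] (min_width=20, slack=0)
Line 3: ['forest', 'lightbulb'] (min_width=16, slack=4)
Line 4: ['slow', 'be', 'grass', 'warm'] (min_width=18, slack=2)
Line 5: ['was', 'good', 'metal', 'are'] (min_width=18, slack=2)
Line 6: ['play'] (min_width=4, slack=16)
Total lines: 6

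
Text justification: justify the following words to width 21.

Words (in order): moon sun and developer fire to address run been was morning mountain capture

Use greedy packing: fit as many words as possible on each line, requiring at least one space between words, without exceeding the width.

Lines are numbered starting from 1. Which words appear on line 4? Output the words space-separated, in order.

Answer: morning mountain

Derivation:
Line 1: ['moon', 'sun', 'and'] (min_width=12, slack=9)
Line 2: ['developer', 'fire', 'to'] (min_width=17, slack=4)
Line 3: ['address', 'run', 'been', 'was'] (min_width=20, slack=1)
Line 4: ['morning', 'mountain'] (min_width=16, slack=5)
Line 5: ['capture'] (min_width=7, slack=14)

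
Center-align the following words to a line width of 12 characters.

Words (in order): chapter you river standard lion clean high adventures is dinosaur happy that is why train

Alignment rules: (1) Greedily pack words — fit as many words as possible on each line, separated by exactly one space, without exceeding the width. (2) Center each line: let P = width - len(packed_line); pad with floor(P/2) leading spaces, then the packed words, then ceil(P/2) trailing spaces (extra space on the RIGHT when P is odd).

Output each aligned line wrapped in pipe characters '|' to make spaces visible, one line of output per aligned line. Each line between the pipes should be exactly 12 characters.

Line 1: ['chapter', 'you'] (min_width=11, slack=1)
Line 2: ['river'] (min_width=5, slack=7)
Line 3: ['standard'] (min_width=8, slack=4)
Line 4: ['lion', 'clean'] (min_width=10, slack=2)
Line 5: ['high'] (min_width=4, slack=8)
Line 6: ['adventures'] (min_width=10, slack=2)
Line 7: ['is', 'dinosaur'] (min_width=11, slack=1)
Line 8: ['happy', 'that'] (min_width=10, slack=2)
Line 9: ['is', 'why', 'train'] (min_width=12, slack=0)

Answer: |chapter you |
|   river    |
|  standard  |
| lion clean |
|    high    |
| adventures |
|is dinosaur |
| happy that |
|is why train|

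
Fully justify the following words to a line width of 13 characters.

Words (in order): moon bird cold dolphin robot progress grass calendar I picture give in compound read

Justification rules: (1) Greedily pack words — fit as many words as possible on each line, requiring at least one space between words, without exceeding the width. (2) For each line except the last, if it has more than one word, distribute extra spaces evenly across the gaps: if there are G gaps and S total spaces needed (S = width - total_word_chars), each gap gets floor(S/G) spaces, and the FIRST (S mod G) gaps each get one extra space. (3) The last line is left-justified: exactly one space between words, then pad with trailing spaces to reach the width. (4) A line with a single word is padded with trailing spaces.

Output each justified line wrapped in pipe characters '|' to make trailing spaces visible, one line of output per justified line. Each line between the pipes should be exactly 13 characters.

Answer: |moon     bird|
|cold  dolphin|
|robot        |
|progress     |
|grass        |
|calendar    I|
|picture  give|
|in   compound|
|read         |

Derivation:
Line 1: ['moon', 'bird'] (min_width=9, slack=4)
Line 2: ['cold', 'dolphin'] (min_width=12, slack=1)
Line 3: ['robot'] (min_width=5, slack=8)
Line 4: ['progress'] (min_width=8, slack=5)
Line 5: ['grass'] (min_width=5, slack=8)
Line 6: ['calendar', 'I'] (min_width=10, slack=3)
Line 7: ['picture', 'give'] (min_width=12, slack=1)
Line 8: ['in', 'compound'] (min_width=11, slack=2)
Line 9: ['read'] (min_width=4, slack=9)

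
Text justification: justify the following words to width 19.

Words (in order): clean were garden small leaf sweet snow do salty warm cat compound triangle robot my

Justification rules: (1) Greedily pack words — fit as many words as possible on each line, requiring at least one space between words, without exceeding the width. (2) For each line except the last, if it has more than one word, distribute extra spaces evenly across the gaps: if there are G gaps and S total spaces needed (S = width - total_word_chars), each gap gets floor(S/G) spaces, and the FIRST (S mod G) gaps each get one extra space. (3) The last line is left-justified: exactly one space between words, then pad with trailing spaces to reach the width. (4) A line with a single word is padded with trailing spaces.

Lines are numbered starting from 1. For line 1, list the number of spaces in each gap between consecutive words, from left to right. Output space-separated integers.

Answer: 2 2

Derivation:
Line 1: ['clean', 'were', 'garden'] (min_width=17, slack=2)
Line 2: ['small', 'leaf', 'sweet'] (min_width=16, slack=3)
Line 3: ['snow', 'do', 'salty', 'warm'] (min_width=18, slack=1)
Line 4: ['cat', 'compound'] (min_width=12, slack=7)
Line 5: ['triangle', 'robot', 'my'] (min_width=17, slack=2)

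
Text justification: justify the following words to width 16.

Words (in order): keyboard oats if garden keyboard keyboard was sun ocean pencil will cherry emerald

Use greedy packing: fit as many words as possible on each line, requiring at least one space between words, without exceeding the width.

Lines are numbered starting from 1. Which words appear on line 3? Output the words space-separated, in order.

Line 1: ['keyboard', 'oats', 'if'] (min_width=16, slack=0)
Line 2: ['garden', 'keyboard'] (min_width=15, slack=1)
Line 3: ['keyboard', 'was', 'sun'] (min_width=16, slack=0)
Line 4: ['ocean', 'pencil'] (min_width=12, slack=4)
Line 5: ['will', 'cherry'] (min_width=11, slack=5)
Line 6: ['emerald'] (min_width=7, slack=9)

Answer: keyboard was sun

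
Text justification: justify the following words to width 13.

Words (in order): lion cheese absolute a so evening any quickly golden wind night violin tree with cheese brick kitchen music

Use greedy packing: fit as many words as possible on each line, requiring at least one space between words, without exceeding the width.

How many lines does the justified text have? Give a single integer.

Answer: 9

Derivation:
Line 1: ['lion', 'cheese'] (min_width=11, slack=2)
Line 2: ['absolute', 'a', 'so'] (min_width=13, slack=0)
Line 3: ['evening', 'any'] (min_width=11, slack=2)
Line 4: ['quickly'] (min_width=7, slack=6)
Line 5: ['golden', 'wind'] (min_width=11, slack=2)
Line 6: ['night', 'violin'] (min_width=12, slack=1)
Line 7: ['tree', 'with'] (min_width=9, slack=4)
Line 8: ['cheese', 'brick'] (min_width=12, slack=1)
Line 9: ['kitchen', 'music'] (min_width=13, slack=0)
Total lines: 9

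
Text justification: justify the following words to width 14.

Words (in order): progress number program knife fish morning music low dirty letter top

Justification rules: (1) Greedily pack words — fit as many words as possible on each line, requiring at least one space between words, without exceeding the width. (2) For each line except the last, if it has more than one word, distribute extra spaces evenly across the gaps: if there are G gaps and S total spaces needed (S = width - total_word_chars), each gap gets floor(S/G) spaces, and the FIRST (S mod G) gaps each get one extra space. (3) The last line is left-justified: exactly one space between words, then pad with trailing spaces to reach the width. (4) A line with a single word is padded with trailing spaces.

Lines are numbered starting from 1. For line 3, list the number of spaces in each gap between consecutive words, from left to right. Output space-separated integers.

Answer: 5

Derivation:
Line 1: ['progress'] (min_width=8, slack=6)
Line 2: ['number', 'program'] (min_width=14, slack=0)
Line 3: ['knife', 'fish'] (min_width=10, slack=4)
Line 4: ['morning', 'music'] (min_width=13, slack=1)
Line 5: ['low', 'dirty'] (min_width=9, slack=5)
Line 6: ['letter', 'top'] (min_width=10, slack=4)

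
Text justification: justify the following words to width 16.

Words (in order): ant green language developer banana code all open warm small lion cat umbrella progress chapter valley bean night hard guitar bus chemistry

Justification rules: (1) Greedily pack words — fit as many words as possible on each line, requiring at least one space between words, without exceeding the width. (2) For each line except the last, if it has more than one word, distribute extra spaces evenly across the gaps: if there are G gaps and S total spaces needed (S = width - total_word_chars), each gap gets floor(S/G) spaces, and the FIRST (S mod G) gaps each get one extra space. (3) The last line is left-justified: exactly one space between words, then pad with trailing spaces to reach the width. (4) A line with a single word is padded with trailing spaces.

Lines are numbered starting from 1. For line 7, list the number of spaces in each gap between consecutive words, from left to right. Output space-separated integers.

Line 1: ['ant', 'green'] (min_width=9, slack=7)
Line 2: ['language'] (min_width=8, slack=8)
Line 3: ['developer', 'banana'] (min_width=16, slack=0)
Line 4: ['code', 'all', 'open'] (min_width=13, slack=3)
Line 5: ['warm', 'small', 'lion'] (min_width=15, slack=1)
Line 6: ['cat', 'umbrella'] (min_width=12, slack=4)
Line 7: ['progress', 'chapter'] (min_width=16, slack=0)
Line 8: ['valley', 'bean'] (min_width=11, slack=5)
Line 9: ['night', 'hard'] (min_width=10, slack=6)
Line 10: ['guitar', 'bus'] (min_width=10, slack=6)
Line 11: ['chemistry'] (min_width=9, slack=7)

Answer: 1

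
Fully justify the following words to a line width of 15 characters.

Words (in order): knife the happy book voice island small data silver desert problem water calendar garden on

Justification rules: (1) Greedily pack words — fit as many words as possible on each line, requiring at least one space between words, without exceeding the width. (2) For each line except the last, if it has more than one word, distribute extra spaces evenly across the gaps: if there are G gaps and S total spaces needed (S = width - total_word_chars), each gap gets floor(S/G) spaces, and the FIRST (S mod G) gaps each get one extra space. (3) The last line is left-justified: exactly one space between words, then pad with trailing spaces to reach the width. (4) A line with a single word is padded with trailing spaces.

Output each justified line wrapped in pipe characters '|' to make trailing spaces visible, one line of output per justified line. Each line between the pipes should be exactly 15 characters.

Answer: |knife the happy|
|book      voice|
|island    small|
|data     silver|
|desert  problem|
|water  calendar|
|garden on      |

Derivation:
Line 1: ['knife', 'the', 'happy'] (min_width=15, slack=0)
Line 2: ['book', 'voice'] (min_width=10, slack=5)
Line 3: ['island', 'small'] (min_width=12, slack=3)
Line 4: ['data', 'silver'] (min_width=11, slack=4)
Line 5: ['desert', 'problem'] (min_width=14, slack=1)
Line 6: ['water', 'calendar'] (min_width=14, slack=1)
Line 7: ['garden', 'on'] (min_width=9, slack=6)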